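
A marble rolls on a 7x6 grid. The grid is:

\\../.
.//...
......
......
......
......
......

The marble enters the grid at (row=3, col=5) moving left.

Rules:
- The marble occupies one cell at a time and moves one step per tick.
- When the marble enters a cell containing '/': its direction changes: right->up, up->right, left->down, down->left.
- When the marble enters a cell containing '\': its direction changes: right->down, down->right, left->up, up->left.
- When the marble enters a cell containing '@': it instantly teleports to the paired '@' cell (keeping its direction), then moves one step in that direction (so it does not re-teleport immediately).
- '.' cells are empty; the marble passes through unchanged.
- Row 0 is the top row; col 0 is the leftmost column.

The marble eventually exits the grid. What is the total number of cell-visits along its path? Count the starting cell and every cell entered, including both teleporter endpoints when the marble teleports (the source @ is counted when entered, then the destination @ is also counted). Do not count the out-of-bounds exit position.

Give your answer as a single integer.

Answer: 6

Derivation:
Step 1: enter (3,5), '.' pass, move left to (3,4)
Step 2: enter (3,4), '.' pass, move left to (3,3)
Step 3: enter (3,3), '.' pass, move left to (3,2)
Step 4: enter (3,2), '.' pass, move left to (3,1)
Step 5: enter (3,1), '.' pass, move left to (3,0)
Step 6: enter (3,0), '.' pass, move left to (3,-1)
Step 7: at (3,-1) — EXIT via left edge, pos 3
Path length (cell visits): 6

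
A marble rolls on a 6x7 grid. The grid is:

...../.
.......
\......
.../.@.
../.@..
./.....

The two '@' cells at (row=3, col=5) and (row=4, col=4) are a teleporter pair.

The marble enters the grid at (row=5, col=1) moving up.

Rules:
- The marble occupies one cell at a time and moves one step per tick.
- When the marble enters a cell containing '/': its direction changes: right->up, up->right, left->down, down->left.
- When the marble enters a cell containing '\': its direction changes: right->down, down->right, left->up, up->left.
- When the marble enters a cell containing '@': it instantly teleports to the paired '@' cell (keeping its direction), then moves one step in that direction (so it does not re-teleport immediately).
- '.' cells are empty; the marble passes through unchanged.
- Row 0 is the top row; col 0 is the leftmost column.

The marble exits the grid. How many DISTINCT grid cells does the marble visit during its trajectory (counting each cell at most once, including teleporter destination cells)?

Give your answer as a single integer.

Step 1: enter (5,1), '/' deflects up->right, move right to (5,2)
Step 2: enter (5,2), '.' pass, move right to (5,3)
Step 3: enter (5,3), '.' pass, move right to (5,4)
Step 4: enter (5,4), '.' pass, move right to (5,5)
Step 5: enter (5,5), '.' pass, move right to (5,6)
Step 6: enter (5,6), '.' pass, move right to (5,7)
Step 7: at (5,7) — EXIT via right edge, pos 5
Distinct cells visited: 6 (path length 6)

Answer: 6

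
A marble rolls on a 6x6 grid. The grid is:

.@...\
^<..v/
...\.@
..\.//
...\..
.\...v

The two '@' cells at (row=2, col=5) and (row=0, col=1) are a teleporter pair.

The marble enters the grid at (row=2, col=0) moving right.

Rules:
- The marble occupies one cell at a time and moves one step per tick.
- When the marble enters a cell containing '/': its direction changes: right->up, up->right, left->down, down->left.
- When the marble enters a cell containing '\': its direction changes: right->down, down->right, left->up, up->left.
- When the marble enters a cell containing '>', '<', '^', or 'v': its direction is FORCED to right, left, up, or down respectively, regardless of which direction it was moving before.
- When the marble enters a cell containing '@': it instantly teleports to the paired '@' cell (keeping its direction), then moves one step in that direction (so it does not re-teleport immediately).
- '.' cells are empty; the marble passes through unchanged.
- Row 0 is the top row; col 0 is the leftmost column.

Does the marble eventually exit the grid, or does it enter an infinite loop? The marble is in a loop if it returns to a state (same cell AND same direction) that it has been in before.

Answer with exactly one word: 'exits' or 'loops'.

Answer: exits

Derivation:
Step 1: enter (2,0), '.' pass, move right to (2,1)
Step 2: enter (2,1), '.' pass, move right to (2,2)
Step 3: enter (2,2), '.' pass, move right to (2,3)
Step 4: enter (2,3), '\' deflects right->down, move down to (3,3)
Step 5: enter (3,3), '.' pass, move down to (4,3)
Step 6: enter (4,3), '\' deflects down->right, move right to (4,4)
Step 7: enter (4,4), '.' pass, move right to (4,5)
Step 8: enter (4,5), '.' pass, move right to (4,6)
Step 9: at (4,6) — EXIT via right edge, pos 4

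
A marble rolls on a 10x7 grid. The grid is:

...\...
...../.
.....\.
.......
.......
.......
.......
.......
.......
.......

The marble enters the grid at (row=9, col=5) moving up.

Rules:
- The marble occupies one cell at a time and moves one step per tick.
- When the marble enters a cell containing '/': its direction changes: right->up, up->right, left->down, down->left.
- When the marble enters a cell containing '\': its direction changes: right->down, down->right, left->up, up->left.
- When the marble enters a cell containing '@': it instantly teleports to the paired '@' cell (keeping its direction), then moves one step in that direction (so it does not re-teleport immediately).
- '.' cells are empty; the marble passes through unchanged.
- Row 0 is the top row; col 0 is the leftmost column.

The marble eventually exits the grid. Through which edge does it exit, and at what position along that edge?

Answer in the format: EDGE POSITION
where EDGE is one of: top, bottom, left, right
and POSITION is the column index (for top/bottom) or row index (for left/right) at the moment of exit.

Answer: left 2

Derivation:
Step 1: enter (9,5), '.' pass, move up to (8,5)
Step 2: enter (8,5), '.' pass, move up to (7,5)
Step 3: enter (7,5), '.' pass, move up to (6,5)
Step 4: enter (6,5), '.' pass, move up to (5,5)
Step 5: enter (5,5), '.' pass, move up to (4,5)
Step 6: enter (4,5), '.' pass, move up to (3,5)
Step 7: enter (3,5), '.' pass, move up to (2,5)
Step 8: enter (2,5), '\' deflects up->left, move left to (2,4)
Step 9: enter (2,4), '.' pass, move left to (2,3)
Step 10: enter (2,3), '.' pass, move left to (2,2)
Step 11: enter (2,2), '.' pass, move left to (2,1)
Step 12: enter (2,1), '.' pass, move left to (2,0)
Step 13: enter (2,0), '.' pass, move left to (2,-1)
Step 14: at (2,-1) — EXIT via left edge, pos 2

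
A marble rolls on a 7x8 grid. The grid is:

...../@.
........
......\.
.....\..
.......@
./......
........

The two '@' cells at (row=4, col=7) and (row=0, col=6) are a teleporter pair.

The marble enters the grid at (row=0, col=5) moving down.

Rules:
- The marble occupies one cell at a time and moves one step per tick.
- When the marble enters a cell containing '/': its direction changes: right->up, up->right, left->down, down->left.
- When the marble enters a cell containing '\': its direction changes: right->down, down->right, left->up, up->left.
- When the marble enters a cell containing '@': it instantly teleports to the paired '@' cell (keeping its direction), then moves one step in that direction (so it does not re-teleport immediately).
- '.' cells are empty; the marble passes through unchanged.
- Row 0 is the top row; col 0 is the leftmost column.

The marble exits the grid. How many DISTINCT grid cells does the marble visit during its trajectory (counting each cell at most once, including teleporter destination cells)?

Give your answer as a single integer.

Answer: 6

Derivation:
Step 1: enter (0,5), '/' deflects down->left, move left to (0,4)
Step 2: enter (0,4), '.' pass, move left to (0,3)
Step 3: enter (0,3), '.' pass, move left to (0,2)
Step 4: enter (0,2), '.' pass, move left to (0,1)
Step 5: enter (0,1), '.' pass, move left to (0,0)
Step 6: enter (0,0), '.' pass, move left to (0,-1)
Step 7: at (0,-1) — EXIT via left edge, pos 0
Distinct cells visited: 6 (path length 6)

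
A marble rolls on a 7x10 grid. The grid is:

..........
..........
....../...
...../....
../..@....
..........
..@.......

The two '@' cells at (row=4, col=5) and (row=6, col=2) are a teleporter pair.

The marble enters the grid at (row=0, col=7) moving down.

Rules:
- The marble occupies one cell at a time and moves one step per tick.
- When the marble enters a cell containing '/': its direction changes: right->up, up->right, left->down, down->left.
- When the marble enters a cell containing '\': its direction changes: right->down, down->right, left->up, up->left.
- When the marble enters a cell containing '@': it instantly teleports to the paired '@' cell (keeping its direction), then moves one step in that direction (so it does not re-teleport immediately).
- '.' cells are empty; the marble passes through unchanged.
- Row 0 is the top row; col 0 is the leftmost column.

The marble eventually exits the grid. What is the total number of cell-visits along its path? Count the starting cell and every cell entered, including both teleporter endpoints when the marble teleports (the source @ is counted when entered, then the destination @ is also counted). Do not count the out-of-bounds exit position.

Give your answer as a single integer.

Answer: 7

Derivation:
Step 1: enter (0,7), '.' pass, move down to (1,7)
Step 2: enter (1,7), '.' pass, move down to (2,7)
Step 3: enter (2,7), '.' pass, move down to (3,7)
Step 4: enter (3,7), '.' pass, move down to (4,7)
Step 5: enter (4,7), '.' pass, move down to (5,7)
Step 6: enter (5,7), '.' pass, move down to (6,7)
Step 7: enter (6,7), '.' pass, move down to (7,7)
Step 8: at (7,7) — EXIT via bottom edge, pos 7
Path length (cell visits): 7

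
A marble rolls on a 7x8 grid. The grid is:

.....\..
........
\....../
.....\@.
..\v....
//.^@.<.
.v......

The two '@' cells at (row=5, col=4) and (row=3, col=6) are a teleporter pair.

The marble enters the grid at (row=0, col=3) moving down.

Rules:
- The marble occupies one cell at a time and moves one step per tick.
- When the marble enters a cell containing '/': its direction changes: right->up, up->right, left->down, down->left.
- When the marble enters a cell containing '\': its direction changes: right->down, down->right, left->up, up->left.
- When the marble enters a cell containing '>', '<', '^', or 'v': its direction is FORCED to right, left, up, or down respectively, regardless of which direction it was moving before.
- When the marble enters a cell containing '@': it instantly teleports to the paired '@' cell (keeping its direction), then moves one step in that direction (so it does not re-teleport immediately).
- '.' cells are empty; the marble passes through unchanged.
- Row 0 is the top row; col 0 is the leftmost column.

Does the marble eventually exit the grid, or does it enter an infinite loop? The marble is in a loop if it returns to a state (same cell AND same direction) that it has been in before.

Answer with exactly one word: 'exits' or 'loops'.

Answer: loops

Derivation:
Step 1: enter (0,3), '.' pass, move down to (1,3)
Step 2: enter (1,3), '.' pass, move down to (2,3)
Step 3: enter (2,3), '.' pass, move down to (3,3)
Step 4: enter (3,3), '.' pass, move down to (4,3)
Step 5: enter (4,3), 'v' forces down->down, move down to (5,3)
Step 6: enter (5,3), '^' forces down->up, move up to (4,3)
Step 7: enter (4,3), 'v' forces up->down, move down to (5,3)
Step 8: at (5,3) dir=down — LOOP DETECTED (seen before)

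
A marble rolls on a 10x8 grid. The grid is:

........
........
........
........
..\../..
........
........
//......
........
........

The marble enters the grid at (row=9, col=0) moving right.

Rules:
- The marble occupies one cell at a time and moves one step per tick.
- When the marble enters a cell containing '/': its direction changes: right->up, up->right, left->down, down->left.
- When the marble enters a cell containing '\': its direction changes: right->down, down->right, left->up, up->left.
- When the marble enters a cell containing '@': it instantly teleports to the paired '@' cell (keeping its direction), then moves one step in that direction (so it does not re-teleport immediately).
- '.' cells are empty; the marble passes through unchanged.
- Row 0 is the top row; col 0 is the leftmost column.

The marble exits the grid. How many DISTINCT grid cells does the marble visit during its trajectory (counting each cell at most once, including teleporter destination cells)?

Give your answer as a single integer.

Step 1: enter (9,0), '.' pass, move right to (9,1)
Step 2: enter (9,1), '.' pass, move right to (9,2)
Step 3: enter (9,2), '.' pass, move right to (9,3)
Step 4: enter (9,3), '.' pass, move right to (9,4)
Step 5: enter (9,4), '.' pass, move right to (9,5)
Step 6: enter (9,5), '.' pass, move right to (9,6)
Step 7: enter (9,6), '.' pass, move right to (9,7)
Step 8: enter (9,7), '.' pass, move right to (9,8)
Step 9: at (9,8) — EXIT via right edge, pos 9
Distinct cells visited: 8 (path length 8)

Answer: 8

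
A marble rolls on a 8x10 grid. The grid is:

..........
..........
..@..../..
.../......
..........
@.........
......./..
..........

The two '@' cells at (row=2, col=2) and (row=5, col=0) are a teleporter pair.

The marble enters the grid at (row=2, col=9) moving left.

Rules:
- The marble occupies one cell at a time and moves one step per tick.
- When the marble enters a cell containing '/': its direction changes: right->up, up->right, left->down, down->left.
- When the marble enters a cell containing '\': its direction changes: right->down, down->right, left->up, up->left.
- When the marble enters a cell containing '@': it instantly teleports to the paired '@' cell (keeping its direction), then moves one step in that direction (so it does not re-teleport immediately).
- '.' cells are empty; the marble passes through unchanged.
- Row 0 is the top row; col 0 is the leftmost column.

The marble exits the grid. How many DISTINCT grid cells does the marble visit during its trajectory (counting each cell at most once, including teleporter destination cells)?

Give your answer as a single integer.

Answer: 14

Derivation:
Step 1: enter (2,9), '.' pass, move left to (2,8)
Step 2: enter (2,8), '.' pass, move left to (2,7)
Step 3: enter (2,7), '/' deflects left->down, move down to (3,7)
Step 4: enter (3,7), '.' pass, move down to (4,7)
Step 5: enter (4,7), '.' pass, move down to (5,7)
Step 6: enter (5,7), '.' pass, move down to (6,7)
Step 7: enter (6,7), '/' deflects down->left, move left to (6,6)
Step 8: enter (6,6), '.' pass, move left to (6,5)
Step 9: enter (6,5), '.' pass, move left to (6,4)
Step 10: enter (6,4), '.' pass, move left to (6,3)
Step 11: enter (6,3), '.' pass, move left to (6,2)
Step 12: enter (6,2), '.' pass, move left to (6,1)
Step 13: enter (6,1), '.' pass, move left to (6,0)
Step 14: enter (6,0), '.' pass, move left to (6,-1)
Step 15: at (6,-1) — EXIT via left edge, pos 6
Distinct cells visited: 14 (path length 14)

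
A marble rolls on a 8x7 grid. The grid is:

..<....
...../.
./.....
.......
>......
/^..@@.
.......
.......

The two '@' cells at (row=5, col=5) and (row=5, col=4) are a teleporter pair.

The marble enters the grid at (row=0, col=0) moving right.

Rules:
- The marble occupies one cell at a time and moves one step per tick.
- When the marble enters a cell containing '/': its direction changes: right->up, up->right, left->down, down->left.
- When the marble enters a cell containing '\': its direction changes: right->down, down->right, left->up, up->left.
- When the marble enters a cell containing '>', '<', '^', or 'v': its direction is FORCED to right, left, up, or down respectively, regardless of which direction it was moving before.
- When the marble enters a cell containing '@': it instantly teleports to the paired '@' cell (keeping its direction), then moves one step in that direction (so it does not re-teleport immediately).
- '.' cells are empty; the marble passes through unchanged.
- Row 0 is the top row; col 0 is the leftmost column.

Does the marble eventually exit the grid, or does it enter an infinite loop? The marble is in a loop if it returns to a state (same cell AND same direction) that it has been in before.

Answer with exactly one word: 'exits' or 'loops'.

Step 1: enter (0,0), '.' pass, move right to (0,1)
Step 2: enter (0,1), '.' pass, move right to (0,2)
Step 3: enter (0,2), '<' forces right->left, move left to (0,1)
Step 4: enter (0,1), '.' pass, move left to (0,0)
Step 5: enter (0,0), '.' pass, move left to (0,-1)
Step 6: at (0,-1) — EXIT via left edge, pos 0

Answer: exits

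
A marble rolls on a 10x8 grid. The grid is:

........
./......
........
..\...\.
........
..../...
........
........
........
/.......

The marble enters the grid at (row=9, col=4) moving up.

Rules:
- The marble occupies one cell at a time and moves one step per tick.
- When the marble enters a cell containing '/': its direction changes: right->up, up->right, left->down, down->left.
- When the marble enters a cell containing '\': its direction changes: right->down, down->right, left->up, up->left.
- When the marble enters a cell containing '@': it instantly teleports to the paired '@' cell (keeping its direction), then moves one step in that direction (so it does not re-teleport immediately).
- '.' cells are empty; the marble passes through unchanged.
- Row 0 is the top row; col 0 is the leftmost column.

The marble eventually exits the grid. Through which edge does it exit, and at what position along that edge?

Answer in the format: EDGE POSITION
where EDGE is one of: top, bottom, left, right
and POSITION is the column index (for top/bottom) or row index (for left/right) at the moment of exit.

Step 1: enter (9,4), '.' pass, move up to (8,4)
Step 2: enter (8,4), '.' pass, move up to (7,4)
Step 3: enter (7,4), '.' pass, move up to (6,4)
Step 4: enter (6,4), '.' pass, move up to (5,4)
Step 5: enter (5,4), '/' deflects up->right, move right to (5,5)
Step 6: enter (5,5), '.' pass, move right to (5,6)
Step 7: enter (5,6), '.' pass, move right to (5,7)
Step 8: enter (5,7), '.' pass, move right to (5,8)
Step 9: at (5,8) — EXIT via right edge, pos 5

Answer: right 5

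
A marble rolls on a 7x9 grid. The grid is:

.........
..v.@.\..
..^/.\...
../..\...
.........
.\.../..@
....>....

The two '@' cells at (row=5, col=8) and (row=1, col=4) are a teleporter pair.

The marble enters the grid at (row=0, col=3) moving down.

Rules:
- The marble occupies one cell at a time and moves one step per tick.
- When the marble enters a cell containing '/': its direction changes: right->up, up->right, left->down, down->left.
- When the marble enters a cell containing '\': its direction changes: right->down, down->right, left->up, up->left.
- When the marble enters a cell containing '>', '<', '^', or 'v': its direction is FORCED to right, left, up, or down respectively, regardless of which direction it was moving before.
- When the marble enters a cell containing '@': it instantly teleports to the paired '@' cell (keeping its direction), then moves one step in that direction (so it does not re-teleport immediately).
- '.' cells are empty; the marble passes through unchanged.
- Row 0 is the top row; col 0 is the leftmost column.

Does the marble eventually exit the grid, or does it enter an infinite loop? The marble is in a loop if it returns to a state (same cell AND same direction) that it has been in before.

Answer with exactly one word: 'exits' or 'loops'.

Answer: loops

Derivation:
Step 1: enter (0,3), '.' pass, move down to (1,3)
Step 2: enter (1,3), '.' pass, move down to (2,3)
Step 3: enter (2,3), '/' deflects down->left, move left to (2,2)
Step 4: enter (2,2), '^' forces left->up, move up to (1,2)
Step 5: enter (1,2), 'v' forces up->down, move down to (2,2)
Step 6: enter (2,2), '^' forces down->up, move up to (1,2)
Step 7: at (1,2) dir=up — LOOP DETECTED (seen before)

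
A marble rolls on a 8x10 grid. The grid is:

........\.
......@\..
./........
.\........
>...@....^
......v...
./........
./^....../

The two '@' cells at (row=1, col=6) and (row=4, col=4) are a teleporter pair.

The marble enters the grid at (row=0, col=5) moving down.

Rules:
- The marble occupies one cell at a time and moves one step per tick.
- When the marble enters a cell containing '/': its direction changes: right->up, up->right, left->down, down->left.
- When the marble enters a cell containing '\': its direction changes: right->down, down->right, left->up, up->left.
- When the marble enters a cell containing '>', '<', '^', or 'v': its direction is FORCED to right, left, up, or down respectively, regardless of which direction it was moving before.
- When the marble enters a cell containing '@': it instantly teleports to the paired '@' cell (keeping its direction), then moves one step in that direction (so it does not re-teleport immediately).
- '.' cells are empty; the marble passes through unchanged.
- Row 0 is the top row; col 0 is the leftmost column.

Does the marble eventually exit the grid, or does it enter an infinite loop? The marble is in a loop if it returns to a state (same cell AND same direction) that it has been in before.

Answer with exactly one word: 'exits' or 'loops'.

Answer: exits

Derivation:
Step 1: enter (0,5), '.' pass, move down to (1,5)
Step 2: enter (1,5), '.' pass, move down to (2,5)
Step 3: enter (2,5), '.' pass, move down to (3,5)
Step 4: enter (3,5), '.' pass, move down to (4,5)
Step 5: enter (4,5), '.' pass, move down to (5,5)
Step 6: enter (5,5), '.' pass, move down to (6,5)
Step 7: enter (6,5), '.' pass, move down to (7,5)
Step 8: enter (7,5), '.' pass, move down to (8,5)
Step 9: at (8,5) — EXIT via bottom edge, pos 5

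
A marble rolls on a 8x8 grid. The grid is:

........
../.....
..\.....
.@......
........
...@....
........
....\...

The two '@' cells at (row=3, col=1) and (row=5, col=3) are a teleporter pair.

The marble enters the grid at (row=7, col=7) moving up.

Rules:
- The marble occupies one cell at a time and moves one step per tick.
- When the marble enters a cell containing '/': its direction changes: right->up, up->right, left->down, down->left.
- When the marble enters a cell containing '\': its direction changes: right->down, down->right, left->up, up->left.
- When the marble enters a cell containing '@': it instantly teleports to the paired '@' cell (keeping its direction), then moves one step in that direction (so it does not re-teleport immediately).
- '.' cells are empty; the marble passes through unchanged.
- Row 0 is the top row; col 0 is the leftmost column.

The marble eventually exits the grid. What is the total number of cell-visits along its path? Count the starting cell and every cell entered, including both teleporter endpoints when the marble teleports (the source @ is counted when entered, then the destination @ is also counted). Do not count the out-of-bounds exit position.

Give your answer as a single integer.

Answer: 8

Derivation:
Step 1: enter (7,7), '.' pass, move up to (6,7)
Step 2: enter (6,7), '.' pass, move up to (5,7)
Step 3: enter (5,7), '.' pass, move up to (4,7)
Step 4: enter (4,7), '.' pass, move up to (3,7)
Step 5: enter (3,7), '.' pass, move up to (2,7)
Step 6: enter (2,7), '.' pass, move up to (1,7)
Step 7: enter (1,7), '.' pass, move up to (0,7)
Step 8: enter (0,7), '.' pass, move up to (-1,7)
Step 9: at (-1,7) — EXIT via top edge, pos 7
Path length (cell visits): 8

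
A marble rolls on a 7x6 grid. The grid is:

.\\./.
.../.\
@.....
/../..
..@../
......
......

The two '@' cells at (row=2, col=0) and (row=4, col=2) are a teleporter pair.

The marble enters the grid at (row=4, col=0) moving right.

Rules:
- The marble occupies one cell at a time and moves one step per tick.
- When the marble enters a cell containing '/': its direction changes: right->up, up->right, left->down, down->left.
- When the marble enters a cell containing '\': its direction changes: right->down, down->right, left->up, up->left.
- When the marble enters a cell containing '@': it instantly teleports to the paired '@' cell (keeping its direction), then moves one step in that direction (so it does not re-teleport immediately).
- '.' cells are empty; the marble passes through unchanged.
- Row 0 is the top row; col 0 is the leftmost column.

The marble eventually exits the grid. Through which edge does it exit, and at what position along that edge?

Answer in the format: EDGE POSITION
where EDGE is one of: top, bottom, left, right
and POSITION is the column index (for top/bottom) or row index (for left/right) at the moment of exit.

Answer: right 2

Derivation:
Step 1: enter (4,0), '.' pass, move right to (4,1)
Step 2: enter (4,1), '.' pass, move right to (4,2)
Step 3: enter (4,2), '@' teleport (4,2)->(2,0), also enter (2,0), move right to (2,1)
Step 4: enter (2,1), '.' pass, move right to (2,2)
Step 5: enter (2,2), '.' pass, move right to (2,3)
Step 6: enter (2,3), '.' pass, move right to (2,4)
Step 7: enter (2,4), '.' pass, move right to (2,5)
Step 8: enter (2,5), '.' pass, move right to (2,6)
Step 9: at (2,6) — EXIT via right edge, pos 2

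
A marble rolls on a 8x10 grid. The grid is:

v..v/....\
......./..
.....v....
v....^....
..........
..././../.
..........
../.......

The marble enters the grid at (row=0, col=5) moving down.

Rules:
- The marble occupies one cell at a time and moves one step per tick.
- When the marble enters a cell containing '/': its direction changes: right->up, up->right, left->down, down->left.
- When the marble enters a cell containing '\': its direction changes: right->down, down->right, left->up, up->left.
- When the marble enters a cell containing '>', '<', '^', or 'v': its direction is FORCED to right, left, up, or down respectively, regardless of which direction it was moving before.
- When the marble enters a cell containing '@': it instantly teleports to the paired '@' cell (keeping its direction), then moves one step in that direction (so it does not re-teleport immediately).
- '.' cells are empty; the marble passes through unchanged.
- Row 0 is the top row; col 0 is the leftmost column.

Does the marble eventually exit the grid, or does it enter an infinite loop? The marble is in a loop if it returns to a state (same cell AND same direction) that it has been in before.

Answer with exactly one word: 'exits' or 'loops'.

Answer: loops

Derivation:
Step 1: enter (0,5), '.' pass, move down to (1,5)
Step 2: enter (1,5), '.' pass, move down to (2,5)
Step 3: enter (2,5), 'v' forces down->down, move down to (3,5)
Step 4: enter (3,5), '^' forces down->up, move up to (2,5)
Step 5: enter (2,5), 'v' forces up->down, move down to (3,5)
Step 6: at (3,5) dir=down — LOOP DETECTED (seen before)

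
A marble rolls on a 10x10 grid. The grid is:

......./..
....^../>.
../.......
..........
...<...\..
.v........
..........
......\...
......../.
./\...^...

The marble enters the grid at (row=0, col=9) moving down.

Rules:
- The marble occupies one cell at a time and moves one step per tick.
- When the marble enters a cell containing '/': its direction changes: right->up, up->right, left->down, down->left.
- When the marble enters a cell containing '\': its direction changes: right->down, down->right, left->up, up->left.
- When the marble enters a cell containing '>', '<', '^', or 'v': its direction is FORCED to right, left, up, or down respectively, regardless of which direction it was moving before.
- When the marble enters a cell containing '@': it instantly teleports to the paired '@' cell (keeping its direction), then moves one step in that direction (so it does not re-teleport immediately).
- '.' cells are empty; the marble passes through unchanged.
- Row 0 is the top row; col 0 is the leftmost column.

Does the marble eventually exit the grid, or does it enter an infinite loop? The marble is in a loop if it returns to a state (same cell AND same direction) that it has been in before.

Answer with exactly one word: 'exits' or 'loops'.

Answer: exits

Derivation:
Step 1: enter (0,9), '.' pass, move down to (1,9)
Step 2: enter (1,9), '.' pass, move down to (2,9)
Step 3: enter (2,9), '.' pass, move down to (3,9)
Step 4: enter (3,9), '.' pass, move down to (4,9)
Step 5: enter (4,9), '.' pass, move down to (5,9)
Step 6: enter (5,9), '.' pass, move down to (6,9)
Step 7: enter (6,9), '.' pass, move down to (7,9)
Step 8: enter (7,9), '.' pass, move down to (8,9)
Step 9: enter (8,9), '.' pass, move down to (9,9)
Step 10: enter (9,9), '.' pass, move down to (10,9)
Step 11: at (10,9) — EXIT via bottom edge, pos 9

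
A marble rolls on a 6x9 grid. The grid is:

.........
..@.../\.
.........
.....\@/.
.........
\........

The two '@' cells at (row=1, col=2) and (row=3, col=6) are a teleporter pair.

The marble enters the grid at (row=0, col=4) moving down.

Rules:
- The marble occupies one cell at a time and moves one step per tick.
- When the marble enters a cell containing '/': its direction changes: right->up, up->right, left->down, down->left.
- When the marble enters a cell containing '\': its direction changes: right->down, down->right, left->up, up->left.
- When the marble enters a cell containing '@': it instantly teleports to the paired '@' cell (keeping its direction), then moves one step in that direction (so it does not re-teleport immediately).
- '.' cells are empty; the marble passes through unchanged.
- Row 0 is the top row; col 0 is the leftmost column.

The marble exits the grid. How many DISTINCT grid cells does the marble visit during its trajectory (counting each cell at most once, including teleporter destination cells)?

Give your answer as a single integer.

Step 1: enter (0,4), '.' pass, move down to (1,4)
Step 2: enter (1,4), '.' pass, move down to (2,4)
Step 3: enter (2,4), '.' pass, move down to (3,4)
Step 4: enter (3,4), '.' pass, move down to (4,4)
Step 5: enter (4,4), '.' pass, move down to (5,4)
Step 6: enter (5,4), '.' pass, move down to (6,4)
Step 7: at (6,4) — EXIT via bottom edge, pos 4
Distinct cells visited: 6 (path length 6)

Answer: 6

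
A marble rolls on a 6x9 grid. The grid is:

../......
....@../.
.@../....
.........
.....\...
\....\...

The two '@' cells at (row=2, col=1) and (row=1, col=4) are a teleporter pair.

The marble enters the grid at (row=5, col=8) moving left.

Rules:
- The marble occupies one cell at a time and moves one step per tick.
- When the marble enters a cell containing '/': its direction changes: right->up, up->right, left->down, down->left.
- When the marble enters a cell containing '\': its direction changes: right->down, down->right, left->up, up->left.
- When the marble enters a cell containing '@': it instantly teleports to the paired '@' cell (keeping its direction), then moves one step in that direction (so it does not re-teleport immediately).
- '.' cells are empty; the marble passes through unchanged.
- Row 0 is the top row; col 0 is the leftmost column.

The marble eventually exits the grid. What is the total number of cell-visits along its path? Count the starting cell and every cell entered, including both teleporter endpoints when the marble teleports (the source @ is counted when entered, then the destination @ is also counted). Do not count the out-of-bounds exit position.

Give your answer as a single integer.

Step 1: enter (5,8), '.' pass, move left to (5,7)
Step 2: enter (5,7), '.' pass, move left to (5,6)
Step 3: enter (5,6), '.' pass, move left to (5,5)
Step 4: enter (5,5), '\' deflects left->up, move up to (4,5)
Step 5: enter (4,5), '\' deflects up->left, move left to (4,4)
Step 6: enter (4,4), '.' pass, move left to (4,3)
Step 7: enter (4,3), '.' pass, move left to (4,2)
Step 8: enter (4,2), '.' pass, move left to (4,1)
Step 9: enter (4,1), '.' pass, move left to (4,0)
Step 10: enter (4,0), '.' pass, move left to (4,-1)
Step 11: at (4,-1) — EXIT via left edge, pos 4
Path length (cell visits): 10

Answer: 10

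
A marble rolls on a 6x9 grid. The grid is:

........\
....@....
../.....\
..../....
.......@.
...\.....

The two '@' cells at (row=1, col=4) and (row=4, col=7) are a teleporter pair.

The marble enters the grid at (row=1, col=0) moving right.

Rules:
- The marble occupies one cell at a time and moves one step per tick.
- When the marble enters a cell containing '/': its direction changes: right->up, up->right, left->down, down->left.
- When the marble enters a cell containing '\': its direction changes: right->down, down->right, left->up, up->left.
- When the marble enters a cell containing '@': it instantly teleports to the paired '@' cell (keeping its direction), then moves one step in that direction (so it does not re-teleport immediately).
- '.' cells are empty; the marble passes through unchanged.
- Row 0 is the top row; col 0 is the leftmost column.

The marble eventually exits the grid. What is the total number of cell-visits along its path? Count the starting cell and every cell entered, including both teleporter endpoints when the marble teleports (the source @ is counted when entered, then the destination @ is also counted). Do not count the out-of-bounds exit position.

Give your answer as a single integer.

Step 1: enter (1,0), '.' pass, move right to (1,1)
Step 2: enter (1,1), '.' pass, move right to (1,2)
Step 3: enter (1,2), '.' pass, move right to (1,3)
Step 4: enter (1,3), '.' pass, move right to (1,4)
Step 5: enter (1,4), '@' teleport (1,4)->(4,7), also enter (4,7), move right to (4,8)
Step 6: enter (4,8), '.' pass, move right to (4,9)
Step 7: at (4,9) — EXIT via right edge, pos 4
Path length (cell visits): 7

Answer: 7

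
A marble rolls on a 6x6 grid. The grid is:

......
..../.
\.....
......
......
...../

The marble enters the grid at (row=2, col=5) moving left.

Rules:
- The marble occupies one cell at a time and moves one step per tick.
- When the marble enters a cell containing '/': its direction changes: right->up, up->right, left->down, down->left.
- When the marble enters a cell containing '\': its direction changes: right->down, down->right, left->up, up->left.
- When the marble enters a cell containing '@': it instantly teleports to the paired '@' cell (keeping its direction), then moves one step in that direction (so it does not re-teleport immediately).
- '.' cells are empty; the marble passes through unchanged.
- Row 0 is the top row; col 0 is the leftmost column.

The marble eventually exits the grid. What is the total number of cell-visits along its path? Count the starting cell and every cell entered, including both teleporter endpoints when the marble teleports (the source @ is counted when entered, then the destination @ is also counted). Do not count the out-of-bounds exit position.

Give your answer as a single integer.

Answer: 8

Derivation:
Step 1: enter (2,5), '.' pass, move left to (2,4)
Step 2: enter (2,4), '.' pass, move left to (2,3)
Step 3: enter (2,3), '.' pass, move left to (2,2)
Step 4: enter (2,2), '.' pass, move left to (2,1)
Step 5: enter (2,1), '.' pass, move left to (2,0)
Step 6: enter (2,0), '\' deflects left->up, move up to (1,0)
Step 7: enter (1,0), '.' pass, move up to (0,0)
Step 8: enter (0,0), '.' pass, move up to (-1,0)
Step 9: at (-1,0) — EXIT via top edge, pos 0
Path length (cell visits): 8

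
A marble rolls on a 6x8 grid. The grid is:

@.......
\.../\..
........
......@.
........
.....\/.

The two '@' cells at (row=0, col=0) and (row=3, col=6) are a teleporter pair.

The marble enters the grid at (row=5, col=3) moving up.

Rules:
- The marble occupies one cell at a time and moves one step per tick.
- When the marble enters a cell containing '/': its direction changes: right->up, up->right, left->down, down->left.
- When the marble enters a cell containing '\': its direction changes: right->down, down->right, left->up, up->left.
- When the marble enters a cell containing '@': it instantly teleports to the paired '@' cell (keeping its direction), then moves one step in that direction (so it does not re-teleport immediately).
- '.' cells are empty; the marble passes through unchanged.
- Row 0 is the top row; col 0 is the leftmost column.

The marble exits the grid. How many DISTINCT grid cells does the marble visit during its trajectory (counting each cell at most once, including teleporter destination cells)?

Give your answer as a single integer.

Step 1: enter (5,3), '.' pass, move up to (4,3)
Step 2: enter (4,3), '.' pass, move up to (3,3)
Step 3: enter (3,3), '.' pass, move up to (2,3)
Step 4: enter (2,3), '.' pass, move up to (1,3)
Step 5: enter (1,3), '.' pass, move up to (0,3)
Step 6: enter (0,3), '.' pass, move up to (-1,3)
Step 7: at (-1,3) — EXIT via top edge, pos 3
Distinct cells visited: 6 (path length 6)

Answer: 6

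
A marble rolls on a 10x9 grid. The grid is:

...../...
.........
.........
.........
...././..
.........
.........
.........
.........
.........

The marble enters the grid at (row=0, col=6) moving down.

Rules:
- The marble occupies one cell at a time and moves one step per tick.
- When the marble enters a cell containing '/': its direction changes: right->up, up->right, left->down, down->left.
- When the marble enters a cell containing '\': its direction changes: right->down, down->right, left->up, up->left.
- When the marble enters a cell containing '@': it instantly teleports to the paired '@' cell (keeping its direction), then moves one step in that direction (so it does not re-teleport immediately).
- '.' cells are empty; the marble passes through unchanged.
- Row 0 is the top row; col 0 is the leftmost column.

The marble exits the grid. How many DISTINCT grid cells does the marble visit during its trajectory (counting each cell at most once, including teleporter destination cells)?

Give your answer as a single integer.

Answer: 12

Derivation:
Step 1: enter (0,6), '.' pass, move down to (1,6)
Step 2: enter (1,6), '.' pass, move down to (2,6)
Step 3: enter (2,6), '.' pass, move down to (3,6)
Step 4: enter (3,6), '.' pass, move down to (4,6)
Step 5: enter (4,6), '/' deflects down->left, move left to (4,5)
Step 6: enter (4,5), '.' pass, move left to (4,4)
Step 7: enter (4,4), '/' deflects left->down, move down to (5,4)
Step 8: enter (5,4), '.' pass, move down to (6,4)
Step 9: enter (6,4), '.' pass, move down to (7,4)
Step 10: enter (7,4), '.' pass, move down to (8,4)
Step 11: enter (8,4), '.' pass, move down to (9,4)
Step 12: enter (9,4), '.' pass, move down to (10,4)
Step 13: at (10,4) — EXIT via bottom edge, pos 4
Distinct cells visited: 12 (path length 12)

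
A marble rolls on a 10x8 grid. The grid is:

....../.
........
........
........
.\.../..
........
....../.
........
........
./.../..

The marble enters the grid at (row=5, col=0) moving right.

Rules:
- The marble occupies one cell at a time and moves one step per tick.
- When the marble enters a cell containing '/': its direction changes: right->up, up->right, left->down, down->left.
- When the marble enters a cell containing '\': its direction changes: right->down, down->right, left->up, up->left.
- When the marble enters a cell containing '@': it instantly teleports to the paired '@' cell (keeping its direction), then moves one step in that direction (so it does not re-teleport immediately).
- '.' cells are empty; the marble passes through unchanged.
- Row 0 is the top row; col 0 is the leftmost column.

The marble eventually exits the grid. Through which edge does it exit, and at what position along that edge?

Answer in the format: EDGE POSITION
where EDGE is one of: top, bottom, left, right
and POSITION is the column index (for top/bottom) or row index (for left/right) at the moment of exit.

Answer: right 5

Derivation:
Step 1: enter (5,0), '.' pass, move right to (5,1)
Step 2: enter (5,1), '.' pass, move right to (5,2)
Step 3: enter (5,2), '.' pass, move right to (5,3)
Step 4: enter (5,3), '.' pass, move right to (5,4)
Step 5: enter (5,4), '.' pass, move right to (5,5)
Step 6: enter (5,5), '.' pass, move right to (5,6)
Step 7: enter (5,6), '.' pass, move right to (5,7)
Step 8: enter (5,7), '.' pass, move right to (5,8)
Step 9: at (5,8) — EXIT via right edge, pos 5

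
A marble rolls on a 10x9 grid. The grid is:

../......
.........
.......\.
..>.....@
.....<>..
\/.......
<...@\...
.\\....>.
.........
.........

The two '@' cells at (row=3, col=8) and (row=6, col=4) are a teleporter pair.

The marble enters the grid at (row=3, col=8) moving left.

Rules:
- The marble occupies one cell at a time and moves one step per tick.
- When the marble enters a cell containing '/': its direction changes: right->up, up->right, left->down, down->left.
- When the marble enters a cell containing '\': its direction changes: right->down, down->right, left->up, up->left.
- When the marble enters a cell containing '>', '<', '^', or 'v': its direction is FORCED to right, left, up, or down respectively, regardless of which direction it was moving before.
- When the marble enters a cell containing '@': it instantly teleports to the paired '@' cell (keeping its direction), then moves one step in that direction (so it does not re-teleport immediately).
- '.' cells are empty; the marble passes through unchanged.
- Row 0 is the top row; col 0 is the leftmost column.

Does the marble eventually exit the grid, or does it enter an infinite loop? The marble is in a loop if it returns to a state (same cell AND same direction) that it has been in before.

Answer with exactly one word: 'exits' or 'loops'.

Answer: exits

Derivation:
Step 1: enter (3,8), '@' teleport (3,8)->(6,4), also enter (6,4), move left to (6,3)
Step 2: enter (6,3), '.' pass, move left to (6,2)
Step 3: enter (6,2), '.' pass, move left to (6,1)
Step 4: enter (6,1), '.' pass, move left to (6,0)
Step 5: enter (6,0), '<' forces left->left, move left to (6,-1)
Step 6: at (6,-1) — EXIT via left edge, pos 6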